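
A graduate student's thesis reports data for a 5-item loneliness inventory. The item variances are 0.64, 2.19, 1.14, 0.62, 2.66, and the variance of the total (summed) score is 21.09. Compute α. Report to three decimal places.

α = 0.820

Σσ²ᵢ = 0.64 + 2.19 + 1.14 + 0.62 + 2.66 = 7.25
α = (k/(k−1))·(1 − Σσ²ᵢ/total variance) = (5/4)·(1 − 7.25/21.09) = 0.820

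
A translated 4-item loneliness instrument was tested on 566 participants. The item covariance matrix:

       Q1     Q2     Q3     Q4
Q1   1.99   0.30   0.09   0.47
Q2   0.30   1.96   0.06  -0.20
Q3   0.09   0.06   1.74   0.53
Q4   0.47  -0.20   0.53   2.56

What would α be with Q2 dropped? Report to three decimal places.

α = 0.386

Remaining items: Q1, Q3, Q4 (k = 3).
Σσᵢ² = 1.99 + 1.74 + 2.56 = 6.29
σ²_T = 6.29 + 2 × 1.09 = 8.47
α (item deleted) = (3/2)·(1 − 6.29/8.47) = 0.386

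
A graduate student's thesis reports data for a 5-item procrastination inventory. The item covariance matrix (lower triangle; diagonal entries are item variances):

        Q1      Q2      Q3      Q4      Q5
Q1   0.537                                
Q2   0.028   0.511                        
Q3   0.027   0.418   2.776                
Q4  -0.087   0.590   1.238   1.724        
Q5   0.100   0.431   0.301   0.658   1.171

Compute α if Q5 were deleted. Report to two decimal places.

Remaining items: Q1, Q2, Q3, Q4 (k = 4).
Σσᵢ² = 0.537 + 0.511 + 2.776 + 1.724 = 5.548
σ²_total = 5.548 + 2 × 2.214 = 9.976
α (item deleted) = (4/3)·(1 − 5.548/9.976) = 0.59

α = 0.59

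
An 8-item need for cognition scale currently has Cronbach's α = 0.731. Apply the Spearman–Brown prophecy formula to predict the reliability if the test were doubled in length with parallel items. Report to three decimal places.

Length factor m = 2
α' = m·α / (1 + (m−1)·α)
   = 2 × 0.731 / (1 + (2 − 1) × 0.731)
   = 1.4620 / 1.7310 = 0.845

predicted reliability = 0.845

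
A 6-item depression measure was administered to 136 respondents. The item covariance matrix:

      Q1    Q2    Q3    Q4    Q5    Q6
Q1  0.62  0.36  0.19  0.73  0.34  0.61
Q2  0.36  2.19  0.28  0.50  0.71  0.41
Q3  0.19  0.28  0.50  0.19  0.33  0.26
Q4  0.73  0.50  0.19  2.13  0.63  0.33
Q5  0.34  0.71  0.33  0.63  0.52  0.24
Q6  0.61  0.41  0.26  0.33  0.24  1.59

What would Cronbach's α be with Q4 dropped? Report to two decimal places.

Cronbach's α = 0.72

Remaining items: Q1, Q2, Q3, Q5, Q6 (k = 5).
sum of item variances = 0.62 + 2.19 + 0.50 + 0.52 + 1.59 = 5.42
Var(T) = 5.42 + 2 × 3.73 = 12.88
α (item deleted) = (5/4)·(1 − 5.42/12.88) = 0.72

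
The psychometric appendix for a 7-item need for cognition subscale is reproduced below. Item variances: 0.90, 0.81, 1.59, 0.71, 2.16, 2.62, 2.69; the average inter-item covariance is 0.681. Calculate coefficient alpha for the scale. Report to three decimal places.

sum of item variances = 0.90 + 0.81 + 1.59 + 0.71 + 2.16 + 2.62 + 2.69 = 11.48
Sum of the 21 distinct covariances = 21 × 0.681 = 14.301
total variance = sum of item variances + 2·Σcov = 11.48 + 2 × 14.301 = 40.082
α = (7/6)·(1 − 11.48/40.082) = 0.833

α = 0.833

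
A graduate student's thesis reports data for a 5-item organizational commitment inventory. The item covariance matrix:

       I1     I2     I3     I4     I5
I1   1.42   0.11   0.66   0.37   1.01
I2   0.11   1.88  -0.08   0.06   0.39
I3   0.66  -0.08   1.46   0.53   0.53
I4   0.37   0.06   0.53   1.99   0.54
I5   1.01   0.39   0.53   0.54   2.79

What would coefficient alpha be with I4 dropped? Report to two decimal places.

coefficient alpha = 0.55

Remaining items: I1, I2, I3, I5 (k = 4).
ΣVar(i) = 1.42 + 1.88 + 1.46 + 2.79 = 7.55
σ²_total = 7.55 + 2 × 2.62 = 12.79
α (item deleted) = (4/3)·(1 − 7.55/12.79) = 0.55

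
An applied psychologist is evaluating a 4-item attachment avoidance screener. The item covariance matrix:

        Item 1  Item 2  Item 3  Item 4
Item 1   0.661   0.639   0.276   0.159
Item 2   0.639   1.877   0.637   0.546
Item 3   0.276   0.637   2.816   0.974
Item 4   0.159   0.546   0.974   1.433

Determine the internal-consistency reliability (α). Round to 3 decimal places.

α = 0.650

ΣVar(i) = 0.661 + 1.877 + 2.816 + 1.433 = 6.787
Sum of the distinct covariances = 3.231
Var(T) = 6.787 + 2 × 3.231 = 13.249
α = (k/(k−1))·(1 − ΣVar(i)/Var(T)) = (4/3)·(1 − 6.787/13.249) = 0.650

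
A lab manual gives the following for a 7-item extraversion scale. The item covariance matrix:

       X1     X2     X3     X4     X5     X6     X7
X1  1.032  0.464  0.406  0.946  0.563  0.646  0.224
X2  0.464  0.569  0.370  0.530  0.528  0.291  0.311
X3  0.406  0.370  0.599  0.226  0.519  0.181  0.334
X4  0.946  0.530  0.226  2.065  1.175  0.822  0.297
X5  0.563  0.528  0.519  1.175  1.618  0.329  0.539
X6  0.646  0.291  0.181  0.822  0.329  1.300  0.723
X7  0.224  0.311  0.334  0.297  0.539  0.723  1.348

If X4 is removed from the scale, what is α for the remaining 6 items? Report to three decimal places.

Remaining items: X1, X2, X3, X5, X6, X7 (k = 6).
ΣVar(i) = 1.032 + 0.569 + 0.599 + 1.618 + 1.300 + 1.348 = 6.466
σ²_total = 6.466 + 2 × 6.428 = 19.322
α (item deleted) = (6/5)·(1 − 6.466/19.322) = 0.798

α = 0.798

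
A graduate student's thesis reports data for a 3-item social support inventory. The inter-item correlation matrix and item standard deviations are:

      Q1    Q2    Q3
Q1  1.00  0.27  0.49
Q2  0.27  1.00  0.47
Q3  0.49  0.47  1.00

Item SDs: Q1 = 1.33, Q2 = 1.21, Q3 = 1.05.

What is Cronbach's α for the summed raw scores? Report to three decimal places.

Σσ²ᵢ = 1.33² + 1.21² + 1.05² = 4.3355
Covariances σ_ij = r_ij · s_i · s_j:
  σ(Q1,Q2) = 0.27 × 1.33 × 1.21 = 0.4345
  σ(Q1,Q3) = 0.49 × 1.33 × 1.05 = 0.6843
  σ(Q2,Q3) = 0.47 × 1.21 × 1.05 = 0.5971
σ²_T = Σσ²ᵢ + 2·Σσ_ij = 4.3355 + 2 × 1.7159 = 7.7673
α = (3/2)·(1 − 4.3355/7.7673) = 0.663

α = 0.663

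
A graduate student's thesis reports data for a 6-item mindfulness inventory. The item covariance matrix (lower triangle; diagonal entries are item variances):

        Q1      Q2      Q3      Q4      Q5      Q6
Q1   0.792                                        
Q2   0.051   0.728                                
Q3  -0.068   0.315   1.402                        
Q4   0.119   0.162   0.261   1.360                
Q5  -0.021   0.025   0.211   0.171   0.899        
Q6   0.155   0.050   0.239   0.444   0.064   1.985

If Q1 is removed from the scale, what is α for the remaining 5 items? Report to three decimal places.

α = 0.473

Remaining items: Q2, Q3, Q4, Q5, Q6 (k = 5).
ΣVar(i) = 0.728 + 1.402 + 1.360 + 0.899 + 1.985 = 6.374
total variance = 6.374 + 2 × 1.942 = 10.258
α (item deleted) = (5/4)·(1 − 6.374/10.258) = 0.473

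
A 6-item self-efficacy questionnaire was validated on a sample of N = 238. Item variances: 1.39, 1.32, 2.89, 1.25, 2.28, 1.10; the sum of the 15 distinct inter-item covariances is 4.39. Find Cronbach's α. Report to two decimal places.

α = 0.55

ΣVar(i) = 1.39 + 1.32 + 2.89 + 1.25 + 2.28 + 1.10 = 10.23
Sum of distinct covariances = 4.39
total variance = ΣVar(i) + 2·Σcov = 10.23 + 2 × 4.39 = 19.01
α = (6/5)·(1 − 10.23/19.01) = 0.55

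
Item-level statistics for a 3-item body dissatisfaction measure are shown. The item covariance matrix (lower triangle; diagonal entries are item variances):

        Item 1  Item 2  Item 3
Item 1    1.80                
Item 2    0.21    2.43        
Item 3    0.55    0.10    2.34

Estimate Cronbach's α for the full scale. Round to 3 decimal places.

Cronbach's α = 0.311

ΣVar(i) = 1.80 + 2.43 + 2.34 = 6.57
Σ_{i<j} σ_ij = 0.86
total variance = 6.57 + 2 × 0.86 = 8.29
α = (k/(k−1))·(1 − ΣVar(i)/total variance) = (3/2)·(1 − 6.57/8.29) = 0.311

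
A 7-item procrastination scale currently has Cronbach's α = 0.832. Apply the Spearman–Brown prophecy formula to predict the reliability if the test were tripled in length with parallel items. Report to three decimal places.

Length factor m = 3
α' = m·α / (1 + (m−1)·α)
   = 3 × 0.832 / (1 + (3 − 1) × 0.832)
   = 2.4960 / 2.6640 = 0.937

predicted reliability = 0.937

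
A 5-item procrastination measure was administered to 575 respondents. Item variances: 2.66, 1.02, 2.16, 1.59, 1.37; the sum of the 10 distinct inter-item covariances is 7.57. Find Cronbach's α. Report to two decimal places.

α = 0.79

ΣVar(i) = 2.66 + 1.02 + 2.16 + 1.59 + 1.37 = 8.80
Sum of distinct covariances = 7.57
Var(T) = ΣVar(i) + 2·Σcov = 8.80 + 2 × 7.57 = 23.94
α = (5/4)·(1 − 8.80/23.94) = 0.79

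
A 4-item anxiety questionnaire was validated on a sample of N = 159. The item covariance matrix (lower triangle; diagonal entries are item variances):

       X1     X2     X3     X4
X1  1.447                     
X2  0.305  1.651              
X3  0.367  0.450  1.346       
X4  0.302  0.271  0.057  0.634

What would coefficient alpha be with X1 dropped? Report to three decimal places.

α = 0.450

Remaining items: X2, X3, X4 (k = 3).
ΣVar(i) = 1.651 + 1.346 + 0.634 = 3.631
Var(T) = 3.631 + 2 × 0.778 = 5.187
α (item deleted) = (3/2)·(1 − 3.631/5.187) = 0.450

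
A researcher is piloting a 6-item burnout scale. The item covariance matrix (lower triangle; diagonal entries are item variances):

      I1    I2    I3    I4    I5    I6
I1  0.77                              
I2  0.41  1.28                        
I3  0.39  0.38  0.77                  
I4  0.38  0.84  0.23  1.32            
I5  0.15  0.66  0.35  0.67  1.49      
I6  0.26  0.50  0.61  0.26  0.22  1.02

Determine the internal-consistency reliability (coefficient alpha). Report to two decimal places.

sum of item variances = 0.77 + 1.28 + 0.77 + 1.32 + 1.49 + 1.02 = 6.65
Σ_{i<j} σ_ij = 6.31
total variance = 6.65 + 2 × 6.31 = 19.27
α = (k/(k−1))·(1 − sum of item variances/total variance) = (6/5)·(1 − 6.65/19.27) = 0.79

α = 0.79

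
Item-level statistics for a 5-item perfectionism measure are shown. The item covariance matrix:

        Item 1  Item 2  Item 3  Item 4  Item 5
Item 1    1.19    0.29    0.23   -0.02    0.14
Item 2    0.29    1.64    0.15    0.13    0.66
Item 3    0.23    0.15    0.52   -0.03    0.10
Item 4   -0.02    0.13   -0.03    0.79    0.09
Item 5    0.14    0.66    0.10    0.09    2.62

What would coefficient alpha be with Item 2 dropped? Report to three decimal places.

α = 0.221

Remaining items: Item 1, Item 3, Item 4, Item 5 (k = 4).
Σσ²ᵢ = 1.19 + 0.52 + 0.79 + 2.62 = 5.12
Var(T) = 5.12 + 2 × 0.51 = 6.14
α (item deleted) = (4/3)·(1 − 5.12/6.14) = 0.221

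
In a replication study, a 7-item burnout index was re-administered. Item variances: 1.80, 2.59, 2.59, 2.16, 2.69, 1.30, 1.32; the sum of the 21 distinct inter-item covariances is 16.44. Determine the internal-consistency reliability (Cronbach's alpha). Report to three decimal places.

Cronbach's alpha = 0.810

Σσ²ᵢ = 1.80 + 2.59 + 2.59 + 2.16 + 2.69 + 1.30 + 1.32 = 14.45
Sum of distinct covariances = 16.44
σ²_total = Σσ²ᵢ + 2·Σcov = 14.45 + 2 × 16.44 = 47.33
α = (7/6)·(1 − 14.45/47.33) = 0.810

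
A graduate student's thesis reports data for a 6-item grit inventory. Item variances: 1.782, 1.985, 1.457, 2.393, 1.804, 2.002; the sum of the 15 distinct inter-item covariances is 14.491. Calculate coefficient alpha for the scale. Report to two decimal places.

Σσ²ᵢ = 1.782 + 1.985 + 1.457 + 2.393 + 1.804 + 2.002 = 11.423
Sum of distinct covariances = 14.491
Var(T) = Σσ²ᵢ + 2·Σcov = 11.423 + 2 × 14.491 = 40.405
α = (6/5)·(1 − 11.423/40.405) = 0.86

α = 0.86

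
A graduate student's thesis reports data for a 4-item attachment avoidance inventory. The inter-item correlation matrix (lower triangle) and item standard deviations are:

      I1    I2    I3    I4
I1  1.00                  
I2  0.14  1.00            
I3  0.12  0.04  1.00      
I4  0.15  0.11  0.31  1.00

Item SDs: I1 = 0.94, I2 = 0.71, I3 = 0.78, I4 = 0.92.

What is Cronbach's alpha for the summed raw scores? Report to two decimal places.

α = 0.41

Σσ²ᵢ = 0.94² + 0.71² + 0.78² + 0.92² = 2.8425
Covariances σ_ij = r_ij · s_i · s_j:
  σ(I1,I2) = 0.14 × 0.94 × 0.71 = 0.0934
  σ(I1,I3) = 0.12 × 0.94 × 0.78 = 0.0880
  σ(I1,I4) = 0.15 × 0.94 × 0.92 = 0.1297
  σ(I2,I3) = 0.04 × 0.71 × 0.78 = 0.0222
  σ(I2,I4) = 0.11 × 0.71 × 0.92 = 0.0719
  σ(I3,I4) = 0.31 × 0.78 × 0.92 = 0.2225
σ²_T = Σσ²ᵢ + 2·Σσ_ij = 2.8425 + 2 × 0.6277 = 4.0979
α = (4/3)·(1 − 2.8425/4.0979) = 0.41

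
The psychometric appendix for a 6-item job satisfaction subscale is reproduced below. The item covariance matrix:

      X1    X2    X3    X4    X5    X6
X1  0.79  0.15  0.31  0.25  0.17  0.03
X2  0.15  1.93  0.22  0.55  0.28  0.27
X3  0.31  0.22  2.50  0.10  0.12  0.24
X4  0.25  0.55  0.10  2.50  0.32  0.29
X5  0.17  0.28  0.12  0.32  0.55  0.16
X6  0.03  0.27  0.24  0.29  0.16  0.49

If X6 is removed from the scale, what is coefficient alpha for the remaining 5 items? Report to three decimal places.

Remaining items: X1, X2, X3, X4, X5 (k = 5).
Σσᵢ² = 0.79 + 1.93 + 2.50 + 2.50 + 0.55 = 8.27
Var(T) = 8.27 + 2 × 2.47 = 13.21
α (item deleted) = (5/4)·(1 − 8.27/13.21) = 0.467

coefficient alpha = 0.467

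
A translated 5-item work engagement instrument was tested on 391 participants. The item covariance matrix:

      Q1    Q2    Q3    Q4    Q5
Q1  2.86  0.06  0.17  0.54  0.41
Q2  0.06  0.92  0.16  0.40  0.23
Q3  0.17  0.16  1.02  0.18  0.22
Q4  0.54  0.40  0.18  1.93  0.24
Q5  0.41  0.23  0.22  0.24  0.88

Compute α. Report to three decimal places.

α = 0.509

Σσ²ᵢ = 2.86 + 0.92 + 1.02 + 1.93 + 0.88 = 7.61
Σ_{i<j} σ_ij = 2.61
σ²_T = 7.61 + 2 × 2.61 = 12.83
α = (k/(k−1))·(1 − Σσ²ᵢ/σ²_T) = (5/4)·(1 − 7.61/12.83) = 0.509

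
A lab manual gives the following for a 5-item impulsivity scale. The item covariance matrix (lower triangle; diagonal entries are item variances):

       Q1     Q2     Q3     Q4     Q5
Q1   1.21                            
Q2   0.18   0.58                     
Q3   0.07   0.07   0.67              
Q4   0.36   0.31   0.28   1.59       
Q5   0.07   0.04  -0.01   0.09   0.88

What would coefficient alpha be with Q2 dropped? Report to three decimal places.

Remaining items: Q1, Q3, Q4, Q5 (k = 4).
Σσᵢ² = 1.21 + 0.67 + 1.59 + 0.88 = 4.35
σ²_T = 4.35 + 2 × 0.86 = 6.07
α (item deleted) = (4/3)·(1 − 4.35/6.07) = 0.378

coefficient alpha = 0.378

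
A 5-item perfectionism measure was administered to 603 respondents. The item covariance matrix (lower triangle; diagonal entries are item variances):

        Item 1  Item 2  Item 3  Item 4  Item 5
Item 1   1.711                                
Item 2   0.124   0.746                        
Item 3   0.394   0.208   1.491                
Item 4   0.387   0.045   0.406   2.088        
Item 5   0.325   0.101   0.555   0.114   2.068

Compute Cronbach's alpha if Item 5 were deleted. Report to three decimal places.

α = 0.455

Remaining items: Item 1, Item 2, Item 3, Item 4 (k = 4).
Σσ²ᵢ = 1.711 + 0.746 + 1.491 + 2.088 = 6.036
total variance = 6.036 + 2 × 1.564 = 9.164
α (item deleted) = (4/3)·(1 − 6.036/9.164) = 0.455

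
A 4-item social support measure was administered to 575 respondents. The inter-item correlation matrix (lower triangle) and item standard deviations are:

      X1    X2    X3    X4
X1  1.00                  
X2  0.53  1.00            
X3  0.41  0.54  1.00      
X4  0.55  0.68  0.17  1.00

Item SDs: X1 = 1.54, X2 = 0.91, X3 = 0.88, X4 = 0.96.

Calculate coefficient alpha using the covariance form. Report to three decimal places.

α = 0.764

Σσ²ᵢ = 1.54² + 0.91² + 0.88² + 0.96² = 4.8957
Covariances σ_ij = r_ij · s_i · s_j:
  σ(X1,X2) = 0.53 × 1.54 × 0.91 = 0.7427
  σ(X1,X3) = 0.41 × 1.54 × 0.88 = 0.5556
  σ(X1,X4) = 0.55 × 1.54 × 0.96 = 0.8131
  σ(X2,X3) = 0.54 × 0.91 × 0.88 = 0.4324
  σ(X2,X4) = 0.68 × 0.91 × 0.96 = 0.5940
  σ(X3,X4) = 0.17 × 0.88 × 0.96 = 0.1436
σ²_T = Σσ²ᵢ + 2·Σσ_ij = 4.8957 + 2 × 3.2814 = 11.4585
α = (4/3)·(1 − 4.8957/11.4585) = 0.764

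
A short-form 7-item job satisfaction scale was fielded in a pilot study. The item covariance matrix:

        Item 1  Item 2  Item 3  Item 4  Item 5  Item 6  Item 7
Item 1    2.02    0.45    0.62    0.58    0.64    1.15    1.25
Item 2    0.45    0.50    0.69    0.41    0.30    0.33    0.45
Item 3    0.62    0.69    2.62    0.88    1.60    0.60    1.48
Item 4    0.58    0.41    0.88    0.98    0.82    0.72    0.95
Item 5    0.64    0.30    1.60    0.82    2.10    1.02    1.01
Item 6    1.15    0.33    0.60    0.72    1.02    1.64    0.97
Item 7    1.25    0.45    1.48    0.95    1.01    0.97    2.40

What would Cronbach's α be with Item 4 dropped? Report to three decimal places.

Remaining items: Item 1, Item 2, Item 3, Item 5, Item 6, Item 7 (k = 6).
Σσ²ᵢ = 2.02 + 0.50 + 2.62 + 2.10 + 1.64 + 2.40 = 11.28
σ²_total = 11.28 + 2 × 12.56 = 36.40
α (item deleted) = (6/5)·(1 − 11.28/36.40) = 0.828

Cronbach's α = 0.828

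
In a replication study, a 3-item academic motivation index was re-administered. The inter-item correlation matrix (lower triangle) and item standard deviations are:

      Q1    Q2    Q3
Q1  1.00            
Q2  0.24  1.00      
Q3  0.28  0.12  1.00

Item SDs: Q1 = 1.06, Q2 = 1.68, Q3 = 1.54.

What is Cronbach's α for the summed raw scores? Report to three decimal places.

Σσ²ᵢ = 1.06² + 1.68² + 1.54² = 6.3176
Covariances σ_ij = r_ij · s_i · s_j:
  σ(Q1,Q2) = 0.24 × 1.06 × 1.68 = 0.4274
  σ(Q1,Q3) = 0.28 × 1.06 × 1.54 = 0.4571
  σ(Q2,Q3) = 0.12 × 1.68 × 1.54 = 0.3105
σ²_T = Σσ²ᵢ + 2·Σσ_ij = 6.3176 + 2 × 1.1950 = 8.7076
α = (3/2)·(1 − 6.3176/8.7076) = 0.412

α = 0.412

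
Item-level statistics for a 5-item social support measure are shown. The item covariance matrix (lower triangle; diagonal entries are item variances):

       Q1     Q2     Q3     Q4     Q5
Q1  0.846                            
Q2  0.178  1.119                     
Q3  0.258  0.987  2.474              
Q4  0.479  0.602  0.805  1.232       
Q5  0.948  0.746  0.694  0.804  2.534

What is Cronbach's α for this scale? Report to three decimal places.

sum of item variances = 0.846 + 1.119 + 2.474 + 1.232 + 2.534 = 8.205
Sum of off-diagonal covariances = 6.501
total variance = 8.205 + 2 × 6.501 = 21.207
α = (k/(k−1))·(1 − sum of item variances/total variance) = (5/4)·(1 − 8.205/21.207) = 0.766

α = 0.766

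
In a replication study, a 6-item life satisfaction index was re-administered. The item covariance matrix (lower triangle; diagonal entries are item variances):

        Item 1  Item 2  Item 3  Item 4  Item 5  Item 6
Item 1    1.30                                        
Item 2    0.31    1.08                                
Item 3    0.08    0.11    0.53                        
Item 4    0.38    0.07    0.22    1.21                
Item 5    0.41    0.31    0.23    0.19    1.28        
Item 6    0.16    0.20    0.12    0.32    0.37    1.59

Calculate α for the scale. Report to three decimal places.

α = 0.599

ΣVar(i) = 1.30 + 1.08 + 0.53 + 1.21 + 1.28 + 1.59 = 6.99
Sum of the distinct covariances = 3.48
Var(T) = 6.99 + 2 × 3.48 = 13.95
α = (k/(k−1))·(1 − ΣVar(i)/Var(T)) = (6/5)·(1 − 6.99/13.95) = 0.599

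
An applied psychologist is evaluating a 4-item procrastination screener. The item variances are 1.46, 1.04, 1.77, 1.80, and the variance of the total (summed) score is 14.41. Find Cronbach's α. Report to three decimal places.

Σσ²ᵢ = 1.46 + 1.04 + 1.77 + 1.80 = 6.07
α = (k/(k−1))·(1 − Σσ²ᵢ/total variance) = (4/3)·(1 − 6.07/14.41) = 0.772

Cronbach's α = 0.772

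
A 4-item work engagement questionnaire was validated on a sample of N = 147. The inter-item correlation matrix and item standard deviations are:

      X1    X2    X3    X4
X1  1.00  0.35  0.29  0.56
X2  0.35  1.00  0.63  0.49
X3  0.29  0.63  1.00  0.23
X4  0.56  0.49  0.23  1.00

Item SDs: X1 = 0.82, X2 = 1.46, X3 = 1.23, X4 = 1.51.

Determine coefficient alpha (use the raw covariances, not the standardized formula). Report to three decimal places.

Σσ²ᵢ = 0.82² + 1.46² + 1.23² + 1.51² = 6.5970
Covariances σ_ij = r_ij · s_i · s_j:
  σ(X1,X2) = 0.35 × 0.82 × 1.46 = 0.4190
  σ(X1,X3) = 0.29 × 0.82 × 1.23 = 0.2925
  σ(X1,X4) = 0.56 × 0.82 × 1.51 = 0.6934
  σ(X2,X3) = 0.63 × 1.46 × 1.23 = 1.1314
  σ(X2,X4) = 0.49 × 1.46 × 1.51 = 1.0803
  σ(X3,X4) = 0.23 × 1.23 × 1.51 = 0.4272
σ²_T = Σσ²ᵢ + 2·Σσ_ij = 6.5970 + 2 × 4.0438 = 14.6846
α = (4/3)·(1 − 6.5970/14.6846) = 0.734

coefficient alpha = 0.734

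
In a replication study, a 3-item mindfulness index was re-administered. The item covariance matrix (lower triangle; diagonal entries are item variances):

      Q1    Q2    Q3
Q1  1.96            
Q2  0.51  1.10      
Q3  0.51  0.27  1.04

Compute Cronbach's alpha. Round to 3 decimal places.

α = 0.579

sum of item variances = 1.96 + 1.10 + 1.04 = 4.10
Sum of off-diagonal covariances = 1.29
σ²_total = 4.10 + 2 × 1.29 = 6.68
α = (k/(k−1))·(1 − sum of item variances/σ²_total) = (3/2)·(1 − 4.10/6.68) = 0.579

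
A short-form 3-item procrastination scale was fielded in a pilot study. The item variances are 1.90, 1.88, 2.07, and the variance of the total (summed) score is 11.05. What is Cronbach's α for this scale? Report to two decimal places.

α = 0.71

Σσ²ᵢ = 1.90 + 1.88 + 2.07 = 5.85
α = (k/(k−1))·(1 − Σσ²ᵢ/σ²_total) = (3/2)·(1 − 5.85/11.05) = 0.71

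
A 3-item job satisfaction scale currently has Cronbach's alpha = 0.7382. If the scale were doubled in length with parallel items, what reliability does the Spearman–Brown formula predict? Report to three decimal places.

predicted reliability = 0.849

Length factor m = 2
α' = m·α / (1 + (m−1)·α)
   = 2 × 0.7382 / (1 + (2 − 1) × 0.7382)
   = 1.4764 / 1.7382 = 0.849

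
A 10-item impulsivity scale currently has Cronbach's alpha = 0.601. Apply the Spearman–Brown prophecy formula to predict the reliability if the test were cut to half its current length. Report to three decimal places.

predicted reliability = 0.430

Length factor m = 1/2
α' = m·α / (1 − (1−m)·α)
   = 1/2 × 0.601 / (1 − (1 − 1/2) × 0.601)
   = 0.3005 / 0.6995 = 0.430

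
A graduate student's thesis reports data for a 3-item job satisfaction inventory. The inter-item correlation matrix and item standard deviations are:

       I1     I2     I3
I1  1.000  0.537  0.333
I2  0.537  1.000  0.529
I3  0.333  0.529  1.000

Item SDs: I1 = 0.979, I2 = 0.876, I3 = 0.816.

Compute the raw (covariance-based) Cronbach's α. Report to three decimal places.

Cronbach's α = 0.720

Σσ²ᵢ = 0.979² + 0.876² + 0.816² = 2.3917
Covariances σ_ij = r_ij · s_i · s_j:
  σ(I1,I2) = 0.537 × 0.979 × 0.876 = 0.4605
  σ(I1,I3) = 0.333 × 0.979 × 0.816 = 0.2660
  σ(I2,I3) = 0.529 × 0.876 × 0.816 = 0.3781
σ²_T = Σσ²ᵢ + 2·Σσ_ij = 2.3917 + 2 × 1.1046 = 4.6009
α = (3/2)·(1 − 2.3917/4.6009) = 0.720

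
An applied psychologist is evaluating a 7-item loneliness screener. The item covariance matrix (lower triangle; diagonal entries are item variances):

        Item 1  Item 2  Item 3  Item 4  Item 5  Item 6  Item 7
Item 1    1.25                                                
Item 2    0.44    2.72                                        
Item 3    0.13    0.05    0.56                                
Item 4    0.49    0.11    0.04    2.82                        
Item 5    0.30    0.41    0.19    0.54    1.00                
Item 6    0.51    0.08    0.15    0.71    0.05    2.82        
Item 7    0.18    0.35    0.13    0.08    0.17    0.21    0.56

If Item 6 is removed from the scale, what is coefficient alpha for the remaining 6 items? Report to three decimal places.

Remaining items: Item 1, Item 2, Item 3, Item 4, Item 5, Item 7 (k = 6).
Σσᵢ² = 1.25 + 2.72 + 0.56 + 2.82 + 1.00 + 0.56 = 8.91
σ²_T = 8.91 + 2 × 3.61 = 16.13
α (item deleted) = (6/5)·(1 − 8.91/16.13) = 0.537

coefficient alpha = 0.537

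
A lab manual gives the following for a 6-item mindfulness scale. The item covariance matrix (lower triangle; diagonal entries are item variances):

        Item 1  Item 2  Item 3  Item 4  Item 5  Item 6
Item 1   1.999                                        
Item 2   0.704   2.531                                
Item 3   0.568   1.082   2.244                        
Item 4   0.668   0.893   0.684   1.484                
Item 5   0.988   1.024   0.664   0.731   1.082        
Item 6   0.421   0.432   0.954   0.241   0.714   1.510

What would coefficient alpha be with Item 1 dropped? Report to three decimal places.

Remaining items: Item 2, Item 3, Item 4, Item 5, Item 6 (k = 5).
sum of item variances = 2.531 + 2.244 + 1.484 + 1.082 + 1.510 = 8.851
Var(T) = 8.851 + 2 × 7.419 = 23.689
α (item deleted) = (5/4)·(1 − 8.851/23.689) = 0.783

coefficient alpha = 0.783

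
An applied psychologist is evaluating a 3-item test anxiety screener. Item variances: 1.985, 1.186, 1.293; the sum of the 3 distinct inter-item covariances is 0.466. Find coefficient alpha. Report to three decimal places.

coefficient alpha = 0.259

ΣVar(i) = 1.985 + 1.186 + 1.293 = 4.464
Sum of distinct covariances = 0.466
Var(T) = ΣVar(i) + 2·Σcov = 4.464 + 2 × 0.466 = 5.396
α = (3/2)·(1 − 4.464/5.396) = 0.259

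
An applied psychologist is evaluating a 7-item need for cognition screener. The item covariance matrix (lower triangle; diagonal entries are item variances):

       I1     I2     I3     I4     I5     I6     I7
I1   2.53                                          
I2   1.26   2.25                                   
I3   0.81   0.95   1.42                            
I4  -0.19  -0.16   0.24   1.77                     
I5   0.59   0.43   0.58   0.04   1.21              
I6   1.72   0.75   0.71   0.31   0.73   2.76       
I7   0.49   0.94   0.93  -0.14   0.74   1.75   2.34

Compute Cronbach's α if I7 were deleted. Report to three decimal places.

Remaining items: I1, I2, I3, I4, I5, I6 (k = 6).
ΣVar(i) = 2.53 + 2.25 + 1.42 + 1.77 + 1.21 + 2.76 = 11.94
σ²_total = 11.94 + 2 × 8.77 = 29.48
α (item deleted) = (6/5)·(1 − 11.94/29.48) = 0.714

α = 0.714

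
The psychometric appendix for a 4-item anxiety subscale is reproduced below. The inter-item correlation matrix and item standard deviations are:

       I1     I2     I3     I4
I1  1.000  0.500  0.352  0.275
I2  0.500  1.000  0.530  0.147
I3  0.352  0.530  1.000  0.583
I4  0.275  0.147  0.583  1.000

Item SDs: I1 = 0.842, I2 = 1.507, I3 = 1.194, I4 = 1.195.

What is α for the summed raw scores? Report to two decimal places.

α = 0.71

Σσ²ᵢ = 0.842² + 1.507² + 1.194² + 1.195² = 5.8337
Covariances σ_ij = r_ij · s_i · s_j:
  σ(I1,I2) = 0.500 × 0.842 × 1.507 = 0.6344
  σ(I1,I3) = 0.352 × 0.842 × 1.194 = 0.3539
  σ(I1,I4) = 0.275 × 0.842 × 1.195 = 0.2767
  σ(I2,I3) = 0.530 × 1.507 × 1.194 = 0.9537
  σ(I2,I4) = 0.147 × 1.507 × 1.195 = 0.2647
  σ(I3,I4) = 0.583 × 1.194 × 1.195 = 0.8318
σ²_T = Σσ²ᵢ + 2·Σσ_ij = 5.8337 + 2 × 3.3152 = 12.4641
α = (4/3)·(1 − 5.8337/12.4641) = 0.71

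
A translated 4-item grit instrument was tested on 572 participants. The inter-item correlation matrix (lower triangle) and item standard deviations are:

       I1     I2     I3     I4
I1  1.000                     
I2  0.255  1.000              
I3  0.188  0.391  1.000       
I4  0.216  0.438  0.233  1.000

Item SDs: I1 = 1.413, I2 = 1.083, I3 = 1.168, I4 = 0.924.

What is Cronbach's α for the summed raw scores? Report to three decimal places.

Σσ²ᵢ = 1.413² + 1.083² + 1.168² + 0.924² = 5.3875
Covariances σ_ij = r_ij · s_i · s_j:
  σ(I1,I2) = 0.255 × 1.413 × 1.083 = 0.3902
  σ(I1,I3) = 0.188 × 1.413 × 1.168 = 0.3103
  σ(I1,I4) = 0.216 × 1.413 × 0.924 = 0.2820
  σ(I2,I3) = 0.391 × 1.083 × 1.168 = 0.4946
  σ(I2,I4) = 0.438 × 1.083 × 0.924 = 0.4383
  σ(I3,I4) = 0.233 × 1.168 × 0.924 = 0.2515
σ²_T = Σσ²ᵢ + 2·Σσ_ij = 5.3875 + 2 × 2.1669 = 9.7213
α = (4/3)·(1 − 5.3875/9.7213) = 0.594

α = 0.594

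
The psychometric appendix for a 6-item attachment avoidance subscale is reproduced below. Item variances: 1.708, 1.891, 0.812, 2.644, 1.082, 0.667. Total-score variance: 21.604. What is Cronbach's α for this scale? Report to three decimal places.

Cronbach's α = 0.711

Σσ²ᵢ = 1.708 + 1.891 + 0.812 + 2.644 + 1.082 + 0.667 = 8.804
α = (k/(k−1))·(1 − Σσ²ᵢ/σ²_total) = (6/5)·(1 − 8.804/21.604) = 0.711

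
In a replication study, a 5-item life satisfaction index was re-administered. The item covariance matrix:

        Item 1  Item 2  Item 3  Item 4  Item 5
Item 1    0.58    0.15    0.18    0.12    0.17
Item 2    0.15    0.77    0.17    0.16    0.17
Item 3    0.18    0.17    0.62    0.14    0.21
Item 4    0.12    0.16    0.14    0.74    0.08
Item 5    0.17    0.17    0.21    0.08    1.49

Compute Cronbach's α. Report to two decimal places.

Σσ²ᵢ = 0.58 + 0.77 + 0.62 + 0.74 + 1.49 = 4.20
Sum of the distinct covariances = 1.55
σ²_T = 4.20 + 2 × 1.55 = 7.30
α = (k/(k−1))·(1 − Σσ²ᵢ/σ²_T) = (5/4)·(1 − 4.20/7.30) = 0.53

α = 0.53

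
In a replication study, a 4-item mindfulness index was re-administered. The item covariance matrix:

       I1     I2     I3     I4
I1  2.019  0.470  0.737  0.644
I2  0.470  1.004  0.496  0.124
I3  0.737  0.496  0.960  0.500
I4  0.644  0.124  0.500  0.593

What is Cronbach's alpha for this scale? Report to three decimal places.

α = 0.753

ΣVar(i) = 2.019 + 1.004 + 0.960 + 0.593 = 4.576
Sum of the distinct covariances = 2.971
Var(T) = 4.576 + 2 × 2.971 = 10.518
α = (k/(k−1))·(1 − ΣVar(i)/Var(T)) = (4/3)·(1 − 4.576/10.518) = 0.753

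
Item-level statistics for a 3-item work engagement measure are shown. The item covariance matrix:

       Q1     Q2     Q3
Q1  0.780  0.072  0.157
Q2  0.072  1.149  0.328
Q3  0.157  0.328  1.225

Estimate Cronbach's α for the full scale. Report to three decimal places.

ΣVar(i) = 0.780 + 1.149 + 1.225 = 3.154
Σ_{i<j} σ_ij = 0.557
σ²_T = 3.154 + 2 × 0.557 = 4.268
α = (k/(k−1))·(1 − ΣVar(i)/σ²_T) = (3/2)·(1 − 3.154/4.268) = 0.392

α = 0.392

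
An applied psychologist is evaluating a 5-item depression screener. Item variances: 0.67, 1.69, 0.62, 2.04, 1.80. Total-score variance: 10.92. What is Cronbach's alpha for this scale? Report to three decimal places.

Σσᵢ² = 0.67 + 1.69 + 0.62 + 2.04 + 1.80 = 6.82
α = (k/(k−1))·(1 − Σσᵢ²/σ²_T) = (5/4)·(1 − 6.82/10.92) = 0.469

Cronbach's alpha = 0.469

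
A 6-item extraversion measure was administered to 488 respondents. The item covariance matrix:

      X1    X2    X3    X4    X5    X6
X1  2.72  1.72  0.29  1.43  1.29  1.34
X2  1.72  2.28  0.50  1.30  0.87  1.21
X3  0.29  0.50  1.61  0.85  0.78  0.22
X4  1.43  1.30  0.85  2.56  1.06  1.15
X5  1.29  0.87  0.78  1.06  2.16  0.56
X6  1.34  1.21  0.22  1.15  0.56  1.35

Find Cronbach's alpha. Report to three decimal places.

sum of item variances = 2.72 + 2.28 + 1.61 + 2.56 + 2.16 + 1.35 = 12.68
Σ_{i<j} σ_ij = 14.57
total variance = 12.68 + 2 × 14.57 = 41.82
α = (k/(k−1))·(1 − sum of item variances/total variance) = (6/5)·(1 − 12.68/41.82) = 0.836

Cronbach's alpha = 0.836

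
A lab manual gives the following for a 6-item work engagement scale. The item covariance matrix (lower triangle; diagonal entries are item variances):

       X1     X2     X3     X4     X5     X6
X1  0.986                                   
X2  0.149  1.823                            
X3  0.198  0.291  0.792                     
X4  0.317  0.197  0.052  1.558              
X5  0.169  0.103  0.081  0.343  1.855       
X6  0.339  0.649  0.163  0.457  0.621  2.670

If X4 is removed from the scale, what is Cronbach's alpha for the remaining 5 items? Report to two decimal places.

Remaining items: X1, X2, X3, X5, X6 (k = 5).
sum of item variances = 0.986 + 1.823 + 0.792 + 1.855 + 2.670 = 8.126
Var(T) = 8.126 + 2 × 2.763 = 13.652
α (item deleted) = (5/4)·(1 − 8.126/13.652) = 0.51

α = 0.51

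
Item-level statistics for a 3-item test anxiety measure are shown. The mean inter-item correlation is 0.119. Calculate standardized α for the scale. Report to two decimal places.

α = 0.29

Standardized α = k·r̄ / (1 + (k−1)·r̄) = 3 × 0.119 / (1 + 2 × 0.119)
  = 0.3570 / 1.2380 = 0.29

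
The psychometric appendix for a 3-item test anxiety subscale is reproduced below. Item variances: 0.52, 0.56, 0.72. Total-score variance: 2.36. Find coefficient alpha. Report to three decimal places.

sum of item variances = 0.52 + 0.56 + 0.72 = 1.80
α = (k/(k−1))·(1 − sum of item variances/σ²_T) = (3/2)·(1 − 1.80/2.36) = 0.356

coefficient alpha = 0.356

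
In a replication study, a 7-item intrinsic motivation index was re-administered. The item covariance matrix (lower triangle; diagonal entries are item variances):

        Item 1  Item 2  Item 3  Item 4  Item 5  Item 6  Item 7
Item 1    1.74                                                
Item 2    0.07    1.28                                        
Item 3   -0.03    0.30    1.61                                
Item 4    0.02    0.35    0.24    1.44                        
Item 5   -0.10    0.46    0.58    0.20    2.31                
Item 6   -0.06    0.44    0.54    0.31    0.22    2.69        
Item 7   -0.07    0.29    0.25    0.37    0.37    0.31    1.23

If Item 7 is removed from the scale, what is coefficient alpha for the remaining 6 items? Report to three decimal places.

Remaining items: Item 1, Item 2, Item 3, Item 4, Item 5, Item 6 (k = 6).
ΣVar(i) = 1.74 + 1.28 + 1.61 + 1.44 + 2.31 + 2.69 = 11.07
σ²_T = 11.07 + 2 × 3.54 = 18.15
α (item deleted) = (6/5)·(1 − 11.07/18.15) = 0.468

α = 0.468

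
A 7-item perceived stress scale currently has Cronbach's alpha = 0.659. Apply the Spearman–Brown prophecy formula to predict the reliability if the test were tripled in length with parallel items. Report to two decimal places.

Length factor m = 3
α' = m·α / (1 + (m−1)·α)
   = 3 × 0.659 / (1 + (3 − 1) × 0.659)
   = 1.9770 / 2.3180 = 0.85

predicted reliability = 0.85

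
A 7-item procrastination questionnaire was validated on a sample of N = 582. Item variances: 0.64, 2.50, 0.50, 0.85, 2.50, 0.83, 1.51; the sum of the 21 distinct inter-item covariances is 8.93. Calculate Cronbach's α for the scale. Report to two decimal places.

Cronbach's α = 0.77

ΣVar(i) = 0.64 + 2.50 + 0.50 + 0.85 + 2.50 + 0.83 + 1.51 = 9.33
Sum of distinct covariances = 8.93
Var(T) = ΣVar(i) + 2·Σcov = 9.33 + 2 × 8.93 = 27.19
α = (7/6)·(1 − 9.33/27.19) = 0.77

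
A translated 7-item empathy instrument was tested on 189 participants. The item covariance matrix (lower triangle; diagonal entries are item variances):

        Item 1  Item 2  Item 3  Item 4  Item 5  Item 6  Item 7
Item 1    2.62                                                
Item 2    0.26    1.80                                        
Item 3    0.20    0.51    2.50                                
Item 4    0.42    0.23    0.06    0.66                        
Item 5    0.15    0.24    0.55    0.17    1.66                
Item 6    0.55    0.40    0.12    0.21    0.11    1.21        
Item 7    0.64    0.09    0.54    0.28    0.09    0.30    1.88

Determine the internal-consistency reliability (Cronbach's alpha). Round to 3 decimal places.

α = 0.581

Σσᵢ² = 2.62 + 1.80 + 2.50 + 0.66 + 1.66 + 1.21 + 1.88 = 12.33
Sum of off-diagonal covariances = 6.12
σ²_total = 12.33 + 2 × 6.12 = 24.57
α = (k/(k−1))·(1 − Σσᵢ²/σ²_total) = (7/6)·(1 − 12.33/24.57) = 0.581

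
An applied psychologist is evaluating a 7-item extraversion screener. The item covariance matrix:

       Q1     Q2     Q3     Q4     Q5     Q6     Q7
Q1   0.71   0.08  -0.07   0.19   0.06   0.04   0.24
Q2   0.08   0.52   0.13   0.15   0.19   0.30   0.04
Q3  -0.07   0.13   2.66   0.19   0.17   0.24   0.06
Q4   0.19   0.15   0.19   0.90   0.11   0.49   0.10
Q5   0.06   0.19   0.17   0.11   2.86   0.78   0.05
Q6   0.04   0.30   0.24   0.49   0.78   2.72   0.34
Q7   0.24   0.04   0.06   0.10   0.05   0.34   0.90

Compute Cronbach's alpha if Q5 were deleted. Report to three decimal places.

α = 0.450

Remaining items: Q1, Q2, Q3, Q4, Q6, Q7 (k = 6).
Σσ²ᵢ = 0.71 + 0.52 + 2.66 + 0.90 + 2.72 + 0.90 = 8.41
σ²_total = 8.41 + 2 × 2.52 = 13.45
α (item deleted) = (6/5)·(1 − 8.41/13.45) = 0.450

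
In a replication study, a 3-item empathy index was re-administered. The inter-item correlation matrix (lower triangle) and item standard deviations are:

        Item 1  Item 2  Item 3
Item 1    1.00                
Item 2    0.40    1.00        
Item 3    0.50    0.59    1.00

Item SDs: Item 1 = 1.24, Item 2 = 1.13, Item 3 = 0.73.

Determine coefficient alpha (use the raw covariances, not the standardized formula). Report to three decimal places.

Σσ²ᵢ = 1.24² + 1.13² + 0.73² = 3.3474
Covariances σ_ij = r_ij · s_i · s_j:
  σ(Item 1,Item 2) = 0.40 × 1.24 × 1.13 = 0.5605
  σ(Item 1,Item 3) = 0.50 × 1.24 × 0.73 = 0.4526
  σ(Item 2,Item 3) = 0.59 × 1.13 × 0.73 = 0.4867
σ²_T = Σσ²ᵢ + 2·Σσ_ij = 3.3474 + 2 × 1.4998 = 6.3470
α = (3/2)·(1 − 3.3474/6.3470) = 0.709

α = 0.709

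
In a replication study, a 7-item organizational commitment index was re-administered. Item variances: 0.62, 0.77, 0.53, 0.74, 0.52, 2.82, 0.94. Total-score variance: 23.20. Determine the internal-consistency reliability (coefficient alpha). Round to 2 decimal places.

ΣVar(i) = 0.62 + 0.77 + 0.53 + 0.74 + 0.52 + 2.82 + 0.94 = 6.94
α = (k/(k−1))·(1 − ΣVar(i)/σ²_total) = (7/6)·(1 − 6.94/23.20) = 0.82

α = 0.82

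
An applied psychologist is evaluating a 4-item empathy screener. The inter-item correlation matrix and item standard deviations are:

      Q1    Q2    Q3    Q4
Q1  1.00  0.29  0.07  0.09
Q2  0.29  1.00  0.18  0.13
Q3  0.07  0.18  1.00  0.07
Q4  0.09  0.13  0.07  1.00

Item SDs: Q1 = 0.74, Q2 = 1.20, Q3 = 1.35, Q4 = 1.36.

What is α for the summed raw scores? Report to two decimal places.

α = 0.36

Σσ²ᵢ = 0.74² + 1.20² + 1.35² + 1.36² = 5.6597
Covariances σ_ij = r_ij · s_i · s_j:
  σ(Q1,Q2) = 0.29 × 0.74 × 1.20 = 0.2575
  σ(Q1,Q3) = 0.07 × 0.74 × 1.35 = 0.0699
  σ(Q1,Q4) = 0.09 × 0.74 × 1.36 = 0.0906
  σ(Q2,Q3) = 0.18 × 1.20 × 1.35 = 0.2916
  σ(Q2,Q4) = 0.13 × 1.20 × 1.36 = 0.2122
  σ(Q3,Q4) = 0.07 × 1.35 × 1.36 = 0.1285
σ²_T = Σσ²ᵢ + 2·Σσ_ij = 5.6597 + 2 × 1.0503 = 7.7603
α = (4/3)·(1 − 5.6597/7.7603) = 0.36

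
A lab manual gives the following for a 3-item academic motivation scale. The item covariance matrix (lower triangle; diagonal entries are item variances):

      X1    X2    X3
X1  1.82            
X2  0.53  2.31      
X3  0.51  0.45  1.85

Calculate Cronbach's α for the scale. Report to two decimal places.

α = 0.50

Σσᵢ² = 1.82 + 2.31 + 1.85 = 5.98
Sum of the distinct covariances = 1.49
σ²_total = 5.98 + 2 × 1.49 = 8.96
α = (k/(k−1))·(1 − Σσᵢ²/σ²_total) = (3/2)·(1 − 5.98/8.96) = 0.50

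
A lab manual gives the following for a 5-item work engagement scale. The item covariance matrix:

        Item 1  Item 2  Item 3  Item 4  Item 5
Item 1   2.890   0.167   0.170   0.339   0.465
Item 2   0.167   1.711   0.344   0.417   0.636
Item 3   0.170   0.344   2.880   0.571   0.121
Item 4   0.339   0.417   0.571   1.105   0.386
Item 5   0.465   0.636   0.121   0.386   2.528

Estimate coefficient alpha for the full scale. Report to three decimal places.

Σσᵢ² = 2.890 + 1.711 + 2.880 + 1.105 + 2.528 = 11.114
Sum of off-diagonal covariances = 3.616
σ²_total = 11.114 + 2 × 3.616 = 18.346
α = (k/(k−1))·(1 − Σσᵢ²/σ²_total) = (5/4)·(1 − 11.114/18.346) = 0.493

coefficient alpha = 0.493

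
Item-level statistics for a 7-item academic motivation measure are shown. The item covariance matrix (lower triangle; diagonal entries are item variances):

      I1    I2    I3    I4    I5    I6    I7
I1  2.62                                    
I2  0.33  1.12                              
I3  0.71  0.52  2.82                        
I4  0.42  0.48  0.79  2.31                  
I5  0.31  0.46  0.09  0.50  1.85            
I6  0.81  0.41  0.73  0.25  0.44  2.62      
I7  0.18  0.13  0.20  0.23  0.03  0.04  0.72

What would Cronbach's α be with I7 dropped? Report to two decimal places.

Remaining items: I1, I2, I3, I4, I5, I6 (k = 6).
Σσᵢ² = 2.62 + 1.12 + 2.82 + 2.31 + 1.85 + 2.62 = 13.34
Var(T) = 13.34 + 2 × 7.25 = 27.84
α (item deleted) = (6/5)·(1 − 13.34/27.84) = 0.62

α = 0.62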